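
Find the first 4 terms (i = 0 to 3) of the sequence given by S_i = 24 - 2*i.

This is an arithmetic sequence.
i=0: S_0 = 24 + -2*0 = 24
i=1: S_1 = 24 + -2*1 = 22
i=2: S_2 = 24 + -2*2 = 20
i=3: S_3 = 24 + -2*3 = 18
The first 4 terms are: [24, 22, 20, 18]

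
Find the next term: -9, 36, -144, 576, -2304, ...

Ratios: 36 / -9 = -4.0
This is a geometric sequence with common ratio r = -4.
Next term = -2304 * -4 = 9216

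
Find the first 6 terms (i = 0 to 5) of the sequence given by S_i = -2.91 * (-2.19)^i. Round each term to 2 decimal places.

This is a geometric sequence.
i=0: S_0 = -2.91 * (-2.19)^0 = -2.91
i=1: S_1 = -2.91 * (-2.19)^1 ≈ 6.37
i=2: S_2 = -2.91 * (-2.19)^2 ≈ -13.96
i=3: S_3 = -2.91 * (-2.19)^3 ≈ 30.57
i=4: S_4 = -2.91 * (-2.19)^4 ≈ -66.94
i=5: S_5 = -2.91 * (-2.19)^5 ≈ 146.59
The first 6 terms are: [-2.91, 6.37, -13.96, 30.57, -66.94, 146.59]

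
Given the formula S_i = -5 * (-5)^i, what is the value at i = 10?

S_10 = -5 * (-5)^10 = -5 * 9765625 = -48828125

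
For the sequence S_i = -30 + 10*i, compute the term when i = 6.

S_6 = -30 + 10*6 = -30 + 60 = 30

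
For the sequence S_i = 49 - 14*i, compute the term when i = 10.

S_10 = 49 + -14*10 = 49 + -140 = -91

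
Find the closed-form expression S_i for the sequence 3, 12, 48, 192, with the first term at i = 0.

Check ratios: 12 / 3 = 4.0
Common ratio r = 4.
First term a = 3.
Formula: S_i = 3 * 4^i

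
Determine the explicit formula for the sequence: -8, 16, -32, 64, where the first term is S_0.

Check ratios: 16 / -8 = -2.0
Common ratio r = -2.
First term a = -8.
Formula: S_i = -8 * (-2)^i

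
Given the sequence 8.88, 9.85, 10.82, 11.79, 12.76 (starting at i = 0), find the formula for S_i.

Check differences: 9.85 - 8.88 = 0.97
10.82 - 9.85 = 0.97
Common difference d = 0.97.
First term a = 8.88.
Formula: S_i = 8.88 + 0.97*i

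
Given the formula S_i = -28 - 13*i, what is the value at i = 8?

S_8 = -28 + -13*8 = -28 + -104 = -132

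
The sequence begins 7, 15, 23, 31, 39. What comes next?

Differences: 15 - 7 = 8
This is an arithmetic sequence with common difference d = 8.
Next term = 39 + 8 = 47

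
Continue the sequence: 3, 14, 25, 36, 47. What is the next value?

Differences: 14 - 3 = 11
This is an arithmetic sequence with common difference d = 11.
Next term = 47 + 11 = 58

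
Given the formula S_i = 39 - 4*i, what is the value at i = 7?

S_7 = 39 + -4*7 = 39 + -28 = 11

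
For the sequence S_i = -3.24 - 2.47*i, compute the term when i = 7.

S_7 = -3.24 + -2.47*7 = -3.24 + -17.29 = -20.53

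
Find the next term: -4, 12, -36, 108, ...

Ratios: 12 / -4 = -3.0
This is a geometric sequence with common ratio r = -3.
Next term = 108 * -3 = -324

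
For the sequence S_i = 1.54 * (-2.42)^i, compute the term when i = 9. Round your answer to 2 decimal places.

S_9 = 1.54 * (-2.42)^9 ≈ 1.54 * -2846.6777 ≈ -4383.88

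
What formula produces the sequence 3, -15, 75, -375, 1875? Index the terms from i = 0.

Check ratios: -15 / 3 = -5.0
Common ratio r = -5.
First term a = 3.
Formula: S_i = 3 * (-5)^i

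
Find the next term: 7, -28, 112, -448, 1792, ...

Ratios: -28 / 7 = -4.0
This is a geometric sequence with common ratio r = -4.
Next term = 1792 * -4 = -7168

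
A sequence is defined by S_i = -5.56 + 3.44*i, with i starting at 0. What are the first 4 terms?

This is an arithmetic sequence.
i=0: S_0 = -5.56 + 3.44*0 = -5.56
i=1: S_1 = -5.56 + 3.44*1 = -2.12
i=2: S_2 = -5.56 + 3.44*2 = 1.32
i=3: S_3 = -5.56 + 3.44*3 = 4.76
The first 4 terms are: [-5.56, -2.12, 1.32, 4.76]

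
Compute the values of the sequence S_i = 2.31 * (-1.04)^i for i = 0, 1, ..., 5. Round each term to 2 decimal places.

This is a geometric sequence.
i=0: S_0 = 2.31 * (-1.04)^0 = 2.31
i=1: S_1 = 2.31 * (-1.04)^1 ≈ -2.4
i=2: S_2 = 2.31 * (-1.04)^2 ≈ 2.5
i=3: S_3 = 2.31 * (-1.04)^3 ≈ -2.6
i=4: S_4 = 2.31 * (-1.04)^4 ≈ 2.7
i=5: S_5 = 2.31 * (-1.04)^5 ≈ -2.81
The first 6 terms are: [2.31, -2.4, 2.5, -2.6, 2.7, -2.81]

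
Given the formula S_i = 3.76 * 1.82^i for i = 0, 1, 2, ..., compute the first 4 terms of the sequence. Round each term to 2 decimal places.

This is a geometric sequence.
i=0: S_0 = 3.76 * 1.82^0 = 3.76
i=1: S_1 = 3.76 * 1.82^1 ≈ 6.84
i=2: S_2 = 3.76 * 1.82^2 ≈ 12.45
i=3: S_3 = 3.76 * 1.82^3 ≈ 22.67
The first 4 terms are: [3.76, 6.84, 12.45, 22.67]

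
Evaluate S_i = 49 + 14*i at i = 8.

S_8 = 49 + 14*8 = 49 + 112 = 161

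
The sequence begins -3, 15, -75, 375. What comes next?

Ratios: 15 / -3 = -5.0
This is a geometric sequence with common ratio r = -5.
Next term = 375 * -5 = -1875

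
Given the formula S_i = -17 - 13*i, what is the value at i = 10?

S_10 = -17 + -13*10 = -17 + -130 = -147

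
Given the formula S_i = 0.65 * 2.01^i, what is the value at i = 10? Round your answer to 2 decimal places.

S_10 = 0.65 * 2.01^10 ≈ 0.65 * 1076.3675 ≈ 699.64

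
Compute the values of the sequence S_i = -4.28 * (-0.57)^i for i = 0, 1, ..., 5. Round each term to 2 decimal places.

This is a geometric sequence.
i=0: S_0 = -4.28 * (-0.57)^0 = -4.28
i=1: S_1 = -4.28 * (-0.57)^1 ≈ 2.44
i=2: S_2 = -4.28 * (-0.57)^2 ≈ -1.39
i=3: S_3 = -4.28 * (-0.57)^3 ≈ 0.79
i=4: S_4 = -4.28 * (-0.57)^4 ≈ -0.45
i=5: S_5 = -4.28 * (-0.57)^5 ≈ 0.26
The first 6 terms are: [-4.28, 2.44, -1.39, 0.79, -0.45, 0.26]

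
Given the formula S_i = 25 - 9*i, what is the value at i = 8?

S_8 = 25 + -9*8 = 25 + -72 = -47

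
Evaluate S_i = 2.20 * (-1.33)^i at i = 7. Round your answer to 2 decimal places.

S_7 = 2.2 * (-1.33)^7 ≈ 2.2 * -7.3614 ≈ -16.2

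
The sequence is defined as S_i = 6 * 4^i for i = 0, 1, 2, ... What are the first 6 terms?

This is a geometric sequence.
i=0: S_0 = 6 * 4^0 = 6
i=1: S_1 = 6 * 4^1 = 24
i=2: S_2 = 6 * 4^2 = 96
i=3: S_3 = 6 * 4^3 = 384
i=4: S_4 = 6 * 4^4 = 1536
i=5: S_5 = 6 * 4^5 = 6144
The first 6 terms are: [6, 24, 96, 384, 1536, 6144]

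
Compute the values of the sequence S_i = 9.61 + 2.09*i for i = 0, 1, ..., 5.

This is an arithmetic sequence.
i=0: S_0 = 9.61 + 2.09*0 = 9.61
i=1: S_1 = 9.61 + 2.09*1 = 11.7
i=2: S_2 = 9.61 + 2.09*2 = 13.79
i=3: S_3 = 9.61 + 2.09*3 = 15.88
i=4: S_4 = 9.61 + 2.09*4 = 17.97
i=5: S_5 = 9.61 + 2.09*5 = 20.06
The first 6 terms are: [9.61, 11.7, 13.79, 15.88, 17.97, 20.06]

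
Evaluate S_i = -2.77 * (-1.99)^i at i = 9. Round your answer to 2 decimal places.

S_9 = -2.77 * (-1.99)^9 ≈ -2.77 * -489.4155 ≈ 1355.68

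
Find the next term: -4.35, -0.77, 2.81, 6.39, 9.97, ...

Differences: -0.77 - -4.35 = 3.58
This is an arithmetic sequence with common difference d = 3.58.
Next term = 9.97 + 3.58 = 13.55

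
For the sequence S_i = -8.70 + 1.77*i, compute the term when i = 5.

S_5 = -8.7 + 1.77*5 = -8.7 + 8.85 = 0.15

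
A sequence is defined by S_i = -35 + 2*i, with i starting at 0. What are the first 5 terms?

This is an arithmetic sequence.
i=0: S_0 = -35 + 2*0 = -35
i=1: S_1 = -35 + 2*1 = -33
i=2: S_2 = -35 + 2*2 = -31
i=3: S_3 = -35 + 2*3 = -29
i=4: S_4 = -35 + 2*4 = -27
The first 5 terms are: [-35, -33, -31, -29, -27]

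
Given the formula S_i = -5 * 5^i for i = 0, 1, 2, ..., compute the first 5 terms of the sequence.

This is a geometric sequence.
i=0: S_0 = -5 * 5^0 = -5
i=1: S_1 = -5 * 5^1 = -25
i=2: S_2 = -5 * 5^2 = -125
i=3: S_3 = -5 * 5^3 = -625
i=4: S_4 = -5 * 5^4 = -3125
The first 5 terms are: [-5, -25, -125, -625, -3125]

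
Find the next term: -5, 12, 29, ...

Differences: 12 - -5 = 17
This is an arithmetic sequence with common difference d = 17.
Next term = 29 + 17 = 46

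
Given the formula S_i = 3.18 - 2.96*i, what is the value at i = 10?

S_10 = 3.18 + -2.96*10 = 3.18 + -29.6 = -26.42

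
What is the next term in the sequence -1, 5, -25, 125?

Ratios: 5 / -1 = -5.0
This is a geometric sequence with common ratio r = -5.
Next term = 125 * -5 = -625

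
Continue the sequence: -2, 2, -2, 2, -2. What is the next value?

Ratios: 2 / -2 = -1.0
This is a geometric sequence with common ratio r = -1.
Next term = -2 * -1 = 2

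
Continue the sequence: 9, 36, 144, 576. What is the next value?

Ratios: 36 / 9 = 4.0
This is a geometric sequence with common ratio r = 4.
Next term = 576 * 4 = 2304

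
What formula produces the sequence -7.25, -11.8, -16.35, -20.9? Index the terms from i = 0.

Check differences: -11.8 - -7.25 = -4.55
-16.35 - -11.8 = -4.55
Common difference d = -4.55.
First term a = -7.25.
Formula: S_i = -7.25 - 4.55*i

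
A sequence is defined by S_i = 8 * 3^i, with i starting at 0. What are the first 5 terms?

This is a geometric sequence.
i=0: S_0 = 8 * 3^0 = 8
i=1: S_1 = 8 * 3^1 = 24
i=2: S_2 = 8 * 3^2 = 72
i=3: S_3 = 8 * 3^3 = 216
i=4: S_4 = 8 * 3^4 = 648
The first 5 terms are: [8, 24, 72, 216, 648]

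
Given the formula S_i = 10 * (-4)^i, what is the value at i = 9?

S_9 = 10 * (-4)^9 = 10 * -262144 = -2621440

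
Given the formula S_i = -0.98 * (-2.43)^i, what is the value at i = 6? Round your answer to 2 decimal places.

S_6 = -0.98 * (-2.43)^6 ≈ -0.98 * 205.8911 ≈ -201.77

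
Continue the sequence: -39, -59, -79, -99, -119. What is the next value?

Differences: -59 - -39 = -20
This is an arithmetic sequence with common difference d = -20.
Next term = -119 + -20 = -139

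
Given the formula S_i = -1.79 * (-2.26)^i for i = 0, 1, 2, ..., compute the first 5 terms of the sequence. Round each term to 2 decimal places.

This is a geometric sequence.
i=0: S_0 = -1.79 * (-2.26)^0 = -1.79
i=1: S_1 = -1.79 * (-2.26)^1 ≈ 4.05
i=2: S_2 = -1.79 * (-2.26)^2 ≈ -9.14
i=3: S_3 = -1.79 * (-2.26)^3 ≈ 20.66
i=4: S_4 = -1.79 * (-2.26)^4 ≈ -46.7
The first 5 terms are: [-1.79, 4.05, -9.14, 20.66, -46.7]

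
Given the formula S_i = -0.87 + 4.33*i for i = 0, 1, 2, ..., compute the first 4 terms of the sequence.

This is an arithmetic sequence.
i=0: S_0 = -0.87 + 4.33*0 = -0.87
i=1: S_1 = -0.87 + 4.33*1 = 3.46
i=2: S_2 = -0.87 + 4.33*2 = 7.79
i=3: S_3 = -0.87 + 4.33*3 = 12.12
The first 4 terms are: [-0.87, 3.46, 7.79, 12.12]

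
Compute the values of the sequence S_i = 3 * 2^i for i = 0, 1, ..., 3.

This is a geometric sequence.
i=0: S_0 = 3 * 2^0 = 3
i=1: S_1 = 3 * 2^1 = 6
i=2: S_2 = 3 * 2^2 = 12
i=3: S_3 = 3 * 2^3 = 24
The first 4 terms are: [3, 6, 12, 24]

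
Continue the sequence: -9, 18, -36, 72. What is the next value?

Ratios: 18 / -9 = -2.0
This is a geometric sequence with common ratio r = -2.
Next term = 72 * -2 = -144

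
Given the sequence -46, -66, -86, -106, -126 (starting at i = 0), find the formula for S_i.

Check differences: -66 - -46 = -20
-86 - -66 = -20
Common difference d = -20.
First term a = -46.
Formula: S_i = -46 - 20*i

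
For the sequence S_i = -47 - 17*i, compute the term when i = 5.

S_5 = -47 + -17*5 = -47 + -85 = -132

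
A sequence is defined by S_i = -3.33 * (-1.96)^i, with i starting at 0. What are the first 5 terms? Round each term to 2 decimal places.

This is a geometric sequence.
i=0: S_0 = -3.33 * (-1.96)^0 = -3.33
i=1: S_1 = -3.33 * (-1.96)^1 ≈ 6.53
i=2: S_2 = -3.33 * (-1.96)^2 ≈ -12.79
i=3: S_3 = -3.33 * (-1.96)^3 ≈ 25.07
i=4: S_4 = -3.33 * (-1.96)^4 ≈ -49.14
The first 5 terms are: [-3.33, 6.53, -12.79, 25.07, -49.14]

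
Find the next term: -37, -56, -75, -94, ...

Differences: -56 - -37 = -19
This is an arithmetic sequence with common difference d = -19.
Next term = -94 + -19 = -113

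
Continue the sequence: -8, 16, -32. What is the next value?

Ratios: 16 / -8 = -2.0
This is a geometric sequence with common ratio r = -2.
Next term = -32 * -2 = 64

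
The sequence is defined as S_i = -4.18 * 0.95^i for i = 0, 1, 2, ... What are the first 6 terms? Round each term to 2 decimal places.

This is a geometric sequence.
i=0: S_0 = -4.18 * 0.95^0 = -4.18
i=1: S_1 = -4.18 * 0.95^1 ≈ -3.97
i=2: S_2 = -4.18 * 0.95^2 ≈ -3.77
i=3: S_3 = -4.18 * 0.95^3 ≈ -3.58
i=4: S_4 = -4.18 * 0.95^4 ≈ -3.4
i=5: S_5 = -4.18 * 0.95^5 ≈ -3.23
The first 6 terms are: [-4.18, -3.97, -3.77, -3.58, -3.4, -3.23]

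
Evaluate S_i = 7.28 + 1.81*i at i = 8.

S_8 = 7.28 + 1.81*8 = 7.28 + 14.48 = 21.76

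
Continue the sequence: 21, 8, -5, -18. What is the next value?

Differences: 8 - 21 = -13
This is an arithmetic sequence with common difference d = -13.
Next term = -18 + -13 = -31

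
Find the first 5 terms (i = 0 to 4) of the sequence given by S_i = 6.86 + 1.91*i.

This is an arithmetic sequence.
i=0: S_0 = 6.86 + 1.91*0 = 6.86
i=1: S_1 = 6.86 + 1.91*1 = 8.77
i=2: S_2 = 6.86 + 1.91*2 = 10.68
i=3: S_3 = 6.86 + 1.91*3 = 12.59
i=4: S_4 = 6.86 + 1.91*4 = 14.5
The first 5 terms are: [6.86, 8.77, 10.68, 12.59, 14.5]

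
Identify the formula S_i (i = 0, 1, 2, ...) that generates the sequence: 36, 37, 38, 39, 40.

Check differences: 37 - 36 = 1
38 - 37 = 1
Common difference d = 1.
First term a = 36.
Formula: S_i = 36 + 1*i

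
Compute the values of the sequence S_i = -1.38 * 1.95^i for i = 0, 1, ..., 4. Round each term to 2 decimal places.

This is a geometric sequence.
i=0: S_0 = -1.38 * 1.95^0 = -1.38
i=1: S_1 = -1.38 * 1.95^1 ≈ -2.69
i=2: S_2 = -1.38 * 1.95^2 ≈ -5.25
i=3: S_3 = -1.38 * 1.95^3 ≈ -10.23
i=4: S_4 = -1.38 * 1.95^4 ≈ -19.95
The first 5 terms are: [-1.38, -2.69, -5.25, -10.23, -19.95]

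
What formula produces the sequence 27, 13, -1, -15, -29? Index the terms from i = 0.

Check differences: 13 - 27 = -14
-1 - 13 = -14
Common difference d = -14.
First term a = 27.
Formula: S_i = 27 - 14*i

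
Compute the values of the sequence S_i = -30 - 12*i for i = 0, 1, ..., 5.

This is an arithmetic sequence.
i=0: S_0 = -30 + -12*0 = -30
i=1: S_1 = -30 + -12*1 = -42
i=2: S_2 = -30 + -12*2 = -54
i=3: S_3 = -30 + -12*3 = -66
i=4: S_4 = -30 + -12*4 = -78
i=5: S_5 = -30 + -12*5 = -90
The first 6 terms are: [-30, -42, -54, -66, -78, -90]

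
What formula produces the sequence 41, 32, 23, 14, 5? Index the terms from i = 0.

Check differences: 32 - 41 = -9
23 - 32 = -9
Common difference d = -9.
First term a = 41.
Formula: S_i = 41 - 9*i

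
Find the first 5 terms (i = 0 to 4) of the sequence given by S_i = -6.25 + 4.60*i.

This is an arithmetic sequence.
i=0: S_0 = -6.25 + 4.6*0 = -6.25
i=1: S_1 = -6.25 + 4.6*1 = -1.65
i=2: S_2 = -6.25 + 4.6*2 = 2.95
i=3: S_3 = -6.25 + 4.6*3 = 7.55
i=4: S_4 = -6.25 + 4.6*4 = 12.15
The first 5 terms are: [-6.25, -1.65, 2.95, 7.55, 12.15]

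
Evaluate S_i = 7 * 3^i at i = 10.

S_10 = 7 * 3^10 = 7 * 59049 = 413343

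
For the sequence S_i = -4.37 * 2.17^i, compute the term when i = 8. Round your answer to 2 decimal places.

S_8 = -4.37 * 2.17^8 ≈ -4.37 * 491.6747 ≈ -2148.62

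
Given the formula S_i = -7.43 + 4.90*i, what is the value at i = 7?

S_7 = -7.43 + 4.9*7 = -7.43 + 34.3 = 26.87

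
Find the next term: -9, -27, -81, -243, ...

Ratios: -27 / -9 = 3.0
This is a geometric sequence with common ratio r = 3.
Next term = -243 * 3 = -729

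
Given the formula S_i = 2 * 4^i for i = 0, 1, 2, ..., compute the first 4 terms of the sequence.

This is a geometric sequence.
i=0: S_0 = 2 * 4^0 = 2
i=1: S_1 = 2 * 4^1 = 8
i=2: S_2 = 2 * 4^2 = 32
i=3: S_3 = 2 * 4^3 = 128
The first 4 terms are: [2, 8, 32, 128]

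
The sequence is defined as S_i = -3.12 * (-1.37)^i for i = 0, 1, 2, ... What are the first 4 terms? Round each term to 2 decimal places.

This is a geometric sequence.
i=0: S_0 = -3.12 * (-1.37)^0 = -3.12
i=1: S_1 = -3.12 * (-1.37)^1 ≈ 4.27
i=2: S_2 = -3.12 * (-1.37)^2 ≈ -5.86
i=3: S_3 = -3.12 * (-1.37)^3 ≈ 8.02
The first 4 terms are: [-3.12, 4.27, -5.86, 8.02]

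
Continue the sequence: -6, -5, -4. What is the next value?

Differences: -5 - -6 = 1
This is an arithmetic sequence with common difference d = 1.
Next term = -4 + 1 = -3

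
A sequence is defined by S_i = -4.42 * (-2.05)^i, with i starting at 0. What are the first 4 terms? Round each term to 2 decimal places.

This is a geometric sequence.
i=0: S_0 = -4.42 * (-2.05)^0 = -4.42
i=1: S_1 = -4.42 * (-2.05)^1 ≈ 9.06
i=2: S_2 = -4.42 * (-2.05)^2 ≈ -18.58
i=3: S_3 = -4.42 * (-2.05)^3 ≈ 38.08
The first 4 terms are: [-4.42, 9.06, -18.58, 38.08]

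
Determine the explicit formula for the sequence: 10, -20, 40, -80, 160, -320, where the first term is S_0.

Check ratios: -20 / 10 = -2.0
Common ratio r = -2.
First term a = 10.
Formula: S_i = 10 * (-2)^i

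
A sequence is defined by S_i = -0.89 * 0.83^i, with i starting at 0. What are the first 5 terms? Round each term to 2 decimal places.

This is a geometric sequence.
i=0: S_0 = -0.89 * 0.83^0 = -0.89
i=1: S_1 = -0.89 * 0.83^1 ≈ -0.74
i=2: S_2 = -0.89 * 0.83^2 ≈ -0.61
i=3: S_3 = -0.89 * 0.83^3 ≈ -0.51
i=4: S_4 = -0.89 * 0.83^4 ≈ -0.42
The first 5 terms are: [-0.89, -0.74, -0.61, -0.51, -0.42]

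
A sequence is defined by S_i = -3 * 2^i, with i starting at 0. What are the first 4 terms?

This is a geometric sequence.
i=0: S_0 = -3 * 2^0 = -3
i=1: S_1 = -3 * 2^1 = -6
i=2: S_2 = -3 * 2^2 = -12
i=3: S_3 = -3 * 2^3 = -24
The first 4 terms are: [-3, -6, -12, -24]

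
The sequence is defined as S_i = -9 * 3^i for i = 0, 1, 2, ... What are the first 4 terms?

This is a geometric sequence.
i=0: S_0 = -9 * 3^0 = -9
i=1: S_1 = -9 * 3^1 = -27
i=2: S_2 = -9 * 3^2 = -81
i=3: S_3 = -9 * 3^3 = -243
The first 4 terms are: [-9, -27, -81, -243]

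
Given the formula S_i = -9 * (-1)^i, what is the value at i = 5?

S_5 = -9 * (-1)^5 = -9 * -1 = 9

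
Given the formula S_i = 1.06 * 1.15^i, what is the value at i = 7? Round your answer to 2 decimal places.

S_7 = 1.06 * 1.15^7 ≈ 1.06 * 2.66 ≈ 2.82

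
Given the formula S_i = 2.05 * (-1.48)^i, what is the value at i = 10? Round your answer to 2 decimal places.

S_10 = 2.05 * (-1.48)^10 ≈ 2.05 * 50.4217 ≈ 103.36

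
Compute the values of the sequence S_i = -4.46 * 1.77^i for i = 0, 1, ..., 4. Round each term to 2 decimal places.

This is a geometric sequence.
i=0: S_0 = -4.46 * 1.77^0 = -4.46
i=1: S_1 = -4.46 * 1.77^1 ≈ -7.89
i=2: S_2 = -4.46 * 1.77^2 ≈ -13.97
i=3: S_3 = -4.46 * 1.77^3 ≈ -24.73
i=4: S_4 = -4.46 * 1.77^4 ≈ -43.78
The first 5 terms are: [-4.46, -7.89, -13.97, -24.73, -43.78]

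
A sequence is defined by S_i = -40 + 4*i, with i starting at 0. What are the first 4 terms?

This is an arithmetic sequence.
i=0: S_0 = -40 + 4*0 = -40
i=1: S_1 = -40 + 4*1 = -36
i=2: S_2 = -40 + 4*2 = -32
i=3: S_3 = -40 + 4*3 = -28
The first 4 terms are: [-40, -36, -32, -28]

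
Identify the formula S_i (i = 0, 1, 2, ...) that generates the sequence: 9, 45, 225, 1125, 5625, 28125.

Check ratios: 45 / 9 = 5.0
Common ratio r = 5.
First term a = 9.
Formula: S_i = 9 * 5^i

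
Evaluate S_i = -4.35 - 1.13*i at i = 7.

S_7 = -4.35 + -1.13*7 = -4.35 + -7.91 = -12.26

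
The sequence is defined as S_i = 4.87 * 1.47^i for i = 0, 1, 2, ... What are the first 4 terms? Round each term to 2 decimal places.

This is a geometric sequence.
i=0: S_0 = 4.87 * 1.47^0 = 4.87
i=1: S_1 = 4.87 * 1.47^1 ≈ 7.16
i=2: S_2 = 4.87 * 1.47^2 ≈ 10.52
i=3: S_3 = 4.87 * 1.47^3 ≈ 15.47
The first 4 terms are: [4.87, 7.16, 10.52, 15.47]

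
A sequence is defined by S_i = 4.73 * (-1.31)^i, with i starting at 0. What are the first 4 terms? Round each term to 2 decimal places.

This is a geometric sequence.
i=0: S_0 = 4.73 * (-1.31)^0 = 4.73
i=1: S_1 = 4.73 * (-1.31)^1 ≈ -6.2
i=2: S_2 = 4.73 * (-1.31)^2 ≈ 8.12
i=3: S_3 = 4.73 * (-1.31)^3 ≈ -10.63
The first 4 terms are: [4.73, -6.2, 8.12, -10.63]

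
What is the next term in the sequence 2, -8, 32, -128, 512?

Ratios: -8 / 2 = -4.0
This is a geometric sequence with common ratio r = -4.
Next term = 512 * -4 = -2048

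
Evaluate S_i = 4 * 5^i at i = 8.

S_8 = 4 * 5^8 = 4 * 390625 = 1562500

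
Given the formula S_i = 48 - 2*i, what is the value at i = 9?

S_9 = 48 + -2*9 = 48 + -18 = 30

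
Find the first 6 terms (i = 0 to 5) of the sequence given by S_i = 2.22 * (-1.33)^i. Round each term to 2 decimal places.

This is a geometric sequence.
i=0: S_0 = 2.22 * (-1.33)^0 = 2.22
i=1: S_1 = 2.22 * (-1.33)^1 ≈ -2.95
i=2: S_2 = 2.22 * (-1.33)^2 ≈ 3.93
i=3: S_3 = 2.22 * (-1.33)^3 ≈ -5.22
i=4: S_4 = 2.22 * (-1.33)^4 ≈ 6.95
i=5: S_5 = 2.22 * (-1.33)^5 ≈ -9.24
The first 6 terms are: [2.22, -2.95, 3.93, -5.22, 6.95, -9.24]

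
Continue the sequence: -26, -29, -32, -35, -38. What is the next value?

Differences: -29 - -26 = -3
This is an arithmetic sequence with common difference d = -3.
Next term = -38 + -3 = -41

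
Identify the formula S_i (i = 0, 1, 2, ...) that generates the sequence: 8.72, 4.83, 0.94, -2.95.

Check differences: 4.83 - 8.72 = -3.89
0.94 - 4.83 = -3.89
Common difference d = -3.89.
First term a = 8.72.
Formula: S_i = 8.72 - 3.89*i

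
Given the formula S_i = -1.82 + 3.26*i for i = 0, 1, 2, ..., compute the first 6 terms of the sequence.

This is an arithmetic sequence.
i=0: S_0 = -1.82 + 3.26*0 = -1.82
i=1: S_1 = -1.82 + 3.26*1 = 1.44
i=2: S_2 = -1.82 + 3.26*2 = 4.7
i=3: S_3 = -1.82 + 3.26*3 = 7.96
i=4: S_4 = -1.82 + 3.26*4 = 11.22
i=5: S_5 = -1.82 + 3.26*5 = 14.48
The first 6 terms are: [-1.82, 1.44, 4.7, 7.96, 11.22, 14.48]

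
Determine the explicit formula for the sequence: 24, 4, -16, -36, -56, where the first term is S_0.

Check differences: 4 - 24 = -20
-16 - 4 = -20
Common difference d = -20.
First term a = 24.
Formula: S_i = 24 - 20*i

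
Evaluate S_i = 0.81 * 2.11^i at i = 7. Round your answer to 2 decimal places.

S_7 = 0.81 * 2.11^7 ≈ 0.81 * 186.1989 ≈ 150.82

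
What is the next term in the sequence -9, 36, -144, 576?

Ratios: 36 / -9 = -4.0
This is a geometric sequence with common ratio r = -4.
Next term = 576 * -4 = -2304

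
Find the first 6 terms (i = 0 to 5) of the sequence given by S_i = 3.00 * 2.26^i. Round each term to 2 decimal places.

This is a geometric sequence.
i=0: S_0 = 3.0 * 2.26^0 = 3.0
i=1: S_1 = 3.0 * 2.26^1 = 6.78
i=2: S_2 = 3.0 * 2.26^2 ≈ 15.32
i=3: S_3 = 3.0 * 2.26^3 ≈ 34.63
i=4: S_4 = 3.0 * 2.26^4 ≈ 78.26
i=5: S_5 = 3.0 * 2.26^5 ≈ 176.87
The first 6 terms are: [3.0, 6.78, 15.32, 34.63, 78.26, 176.87]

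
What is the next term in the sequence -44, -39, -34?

Differences: -39 - -44 = 5
This is an arithmetic sequence with common difference d = 5.
Next term = -34 + 5 = -29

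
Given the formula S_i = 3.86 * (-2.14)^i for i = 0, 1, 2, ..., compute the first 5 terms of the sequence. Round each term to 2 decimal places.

This is a geometric sequence.
i=0: S_0 = 3.86 * (-2.14)^0 = 3.86
i=1: S_1 = 3.86 * (-2.14)^1 ≈ -8.26
i=2: S_2 = 3.86 * (-2.14)^2 ≈ 17.68
i=3: S_3 = 3.86 * (-2.14)^3 ≈ -37.83
i=4: S_4 = 3.86 * (-2.14)^4 ≈ 80.95
The first 5 terms are: [3.86, -8.26, 17.68, -37.83, 80.95]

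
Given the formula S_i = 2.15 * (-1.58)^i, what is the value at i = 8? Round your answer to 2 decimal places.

S_8 = 2.15 * (-1.58)^8 ≈ 2.15 * 38.838 ≈ 83.5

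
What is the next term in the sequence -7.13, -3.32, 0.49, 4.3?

Differences: -3.32 - -7.13 = 3.81
This is an arithmetic sequence with common difference d = 3.81.
Next term = 4.3 + 3.81 = 8.11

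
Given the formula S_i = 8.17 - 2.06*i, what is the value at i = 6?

S_6 = 8.17 + -2.06*6 = 8.17 + -12.36 = -4.19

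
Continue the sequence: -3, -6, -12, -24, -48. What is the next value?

Ratios: -6 / -3 = 2.0
This is a geometric sequence with common ratio r = 2.
Next term = -48 * 2 = -96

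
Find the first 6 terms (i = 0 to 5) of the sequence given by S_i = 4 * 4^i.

This is a geometric sequence.
i=0: S_0 = 4 * 4^0 = 4
i=1: S_1 = 4 * 4^1 = 16
i=2: S_2 = 4 * 4^2 = 64
i=3: S_3 = 4 * 4^3 = 256
i=4: S_4 = 4 * 4^4 = 1024
i=5: S_5 = 4 * 4^5 = 4096
The first 6 terms are: [4, 16, 64, 256, 1024, 4096]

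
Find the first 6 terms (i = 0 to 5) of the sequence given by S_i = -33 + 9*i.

This is an arithmetic sequence.
i=0: S_0 = -33 + 9*0 = -33
i=1: S_1 = -33 + 9*1 = -24
i=2: S_2 = -33 + 9*2 = -15
i=3: S_3 = -33 + 9*3 = -6
i=4: S_4 = -33 + 9*4 = 3
i=5: S_5 = -33 + 9*5 = 12
The first 6 terms are: [-33, -24, -15, -6, 3, 12]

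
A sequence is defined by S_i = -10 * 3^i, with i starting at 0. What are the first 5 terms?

This is a geometric sequence.
i=0: S_0 = -10 * 3^0 = -10
i=1: S_1 = -10 * 3^1 = -30
i=2: S_2 = -10 * 3^2 = -90
i=3: S_3 = -10 * 3^3 = -270
i=4: S_4 = -10 * 3^4 = -810
The first 5 terms are: [-10, -30, -90, -270, -810]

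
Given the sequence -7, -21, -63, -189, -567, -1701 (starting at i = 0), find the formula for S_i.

Check ratios: -21 / -7 = 3.0
Common ratio r = 3.
First term a = -7.
Formula: S_i = -7 * 3^i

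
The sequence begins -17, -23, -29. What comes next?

Differences: -23 - -17 = -6
This is an arithmetic sequence with common difference d = -6.
Next term = -29 + -6 = -35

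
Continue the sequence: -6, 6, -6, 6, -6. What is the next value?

Ratios: 6 / -6 = -1.0
This is a geometric sequence with common ratio r = -1.
Next term = -6 * -1 = 6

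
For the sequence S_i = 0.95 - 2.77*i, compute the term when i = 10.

S_10 = 0.95 + -2.77*10 = 0.95 + -27.7 = -26.75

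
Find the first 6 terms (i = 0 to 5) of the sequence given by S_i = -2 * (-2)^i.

This is a geometric sequence.
i=0: S_0 = -2 * (-2)^0 = -2
i=1: S_1 = -2 * (-2)^1 = 4
i=2: S_2 = -2 * (-2)^2 = -8
i=3: S_3 = -2 * (-2)^3 = 16
i=4: S_4 = -2 * (-2)^4 = -32
i=5: S_5 = -2 * (-2)^5 = 64
The first 6 terms are: [-2, 4, -8, 16, -32, 64]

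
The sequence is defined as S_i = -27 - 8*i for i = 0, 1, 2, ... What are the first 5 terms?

This is an arithmetic sequence.
i=0: S_0 = -27 + -8*0 = -27
i=1: S_1 = -27 + -8*1 = -35
i=2: S_2 = -27 + -8*2 = -43
i=3: S_3 = -27 + -8*3 = -51
i=4: S_4 = -27 + -8*4 = -59
The first 5 terms are: [-27, -35, -43, -51, -59]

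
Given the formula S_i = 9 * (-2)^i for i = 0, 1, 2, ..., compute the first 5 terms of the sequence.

This is a geometric sequence.
i=0: S_0 = 9 * (-2)^0 = 9
i=1: S_1 = 9 * (-2)^1 = -18
i=2: S_2 = 9 * (-2)^2 = 36
i=3: S_3 = 9 * (-2)^3 = -72
i=4: S_4 = 9 * (-2)^4 = 144
The first 5 terms are: [9, -18, 36, -72, 144]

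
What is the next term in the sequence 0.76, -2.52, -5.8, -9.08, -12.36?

Differences: -2.52 - 0.76 = -3.28
This is an arithmetic sequence with common difference d = -3.28.
Next term = -12.36 + -3.28 = -15.64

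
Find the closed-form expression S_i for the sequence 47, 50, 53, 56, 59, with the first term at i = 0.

Check differences: 50 - 47 = 3
53 - 50 = 3
Common difference d = 3.
First term a = 47.
Formula: S_i = 47 + 3*i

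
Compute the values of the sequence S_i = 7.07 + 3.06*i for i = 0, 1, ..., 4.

This is an arithmetic sequence.
i=0: S_0 = 7.07 + 3.06*0 = 7.07
i=1: S_1 = 7.07 + 3.06*1 = 10.13
i=2: S_2 = 7.07 + 3.06*2 = 13.19
i=3: S_3 = 7.07 + 3.06*3 = 16.25
i=4: S_4 = 7.07 + 3.06*4 = 19.31
The first 5 terms are: [7.07, 10.13, 13.19, 16.25, 19.31]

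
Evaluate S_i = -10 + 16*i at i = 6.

S_6 = -10 + 16*6 = -10 + 96 = 86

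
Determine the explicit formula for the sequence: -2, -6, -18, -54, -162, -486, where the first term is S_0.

Check ratios: -6 / -2 = 3.0
Common ratio r = 3.
First term a = -2.
Formula: S_i = -2 * 3^i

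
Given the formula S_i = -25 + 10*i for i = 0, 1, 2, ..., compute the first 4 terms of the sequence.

This is an arithmetic sequence.
i=0: S_0 = -25 + 10*0 = -25
i=1: S_1 = -25 + 10*1 = -15
i=2: S_2 = -25 + 10*2 = -5
i=3: S_3 = -25 + 10*3 = 5
The first 4 terms are: [-25, -15, -5, 5]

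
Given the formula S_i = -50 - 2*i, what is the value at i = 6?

S_6 = -50 + -2*6 = -50 + -12 = -62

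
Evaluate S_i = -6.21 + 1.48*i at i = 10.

S_10 = -6.21 + 1.48*10 = -6.21 + 14.8 = 8.59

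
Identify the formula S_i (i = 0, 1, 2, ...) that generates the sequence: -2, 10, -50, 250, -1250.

Check ratios: 10 / -2 = -5.0
Common ratio r = -5.
First term a = -2.
Formula: S_i = -2 * (-5)^i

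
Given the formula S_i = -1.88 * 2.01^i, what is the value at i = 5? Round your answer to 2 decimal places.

S_5 = -1.88 * 2.01^5 ≈ -1.88 * 32.808 ≈ -61.68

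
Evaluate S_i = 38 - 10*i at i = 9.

S_9 = 38 + -10*9 = 38 + -90 = -52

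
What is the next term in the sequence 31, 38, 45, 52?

Differences: 38 - 31 = 7
This is an arithmetic sequence with common difference d = 7.
Next term = 52 + 7 = 59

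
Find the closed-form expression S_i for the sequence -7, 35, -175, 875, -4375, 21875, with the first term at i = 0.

Check ratios: 35 / -7 = -5.0
Common ratio r = -5.
First term a = -7.
Formula: S_i = -7 * (-5)^i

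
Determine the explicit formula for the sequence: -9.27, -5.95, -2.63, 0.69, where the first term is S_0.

Check differences: -5.95 - -9.27 = 3.32
-2.63 - -5.95 = 3.32
Common difference d = 3.32.
First term a = -9.27.
Formula: S_i = -9.27 + 3.32*i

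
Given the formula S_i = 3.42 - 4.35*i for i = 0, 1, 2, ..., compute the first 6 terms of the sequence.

This is an arithmetic sequence.
i=0: S_0 = 3.42 + -4.35*0 = 3.42
i=1: S_1 = 3.42 + -4.35*1 = -0.93
i=2: S_2 = 3.42 + -4.35*2 = -5.28
i=3: S_3 = 3.42 + -4.35*3 = -9.63
i=4: S_4 = 3.42 + -4.35*4 = -13.98
i=5: S_5 = 3.42 + -4.35*5 = -18.33
The first 6 terms are: [3.42, -0.93, -5.28, -9.63, -13.98, -18.33]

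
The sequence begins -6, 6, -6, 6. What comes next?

Ratios: 6 / -6 = -1.0
This is a geometric sequence with common ratio r = -1.
Next term = 6 * -1 = -6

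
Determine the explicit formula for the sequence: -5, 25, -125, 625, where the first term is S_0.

Check ratios: 25 / -5 = -5.0
Common ratio r = -5.
First term a = -5.
Formula: S_i = -5 * (-5)^i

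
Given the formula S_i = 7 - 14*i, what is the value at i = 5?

S_5 = 7 + -14*5 = 7 + -70 = -63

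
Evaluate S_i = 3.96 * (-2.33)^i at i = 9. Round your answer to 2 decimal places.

S_9 = 3.96 * (-2.33)^9 ≈ 3.96 * -2023.9664 ≈ -8014.91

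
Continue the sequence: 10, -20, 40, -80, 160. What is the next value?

Ratios: -20 / 10 = -2.0
This is a geometric sequence with common ratio r = -2.
Next term = 160 * -2 = -320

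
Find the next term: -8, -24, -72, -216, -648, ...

Ratios: -24 / -8 = 3.0
This is a geometric sequence with common ratio r = 3.
Next term = -648 * 3 = -1944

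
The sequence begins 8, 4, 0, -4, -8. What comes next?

Differences: 4 - 8 = -4
This is an arithmetic sequence with common difference d = -4.
Next term = -8 + -4 = -12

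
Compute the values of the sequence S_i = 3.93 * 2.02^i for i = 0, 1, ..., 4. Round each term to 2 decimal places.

This is a geometric sequence.
i=0: S_0 = 3.93 * 2.02^0 = 3.93
i=1: S_1 = 3.93 * 2.02^1 ≈ 7.94
i=2: S_2 = 3.93 * 2.02^2 ≈ 16.04
i=3: S_3 = 3.93 * 2.02^3 ≈ 32.39
i=4: S_4 = 3.93 * 2.02^4 ≈ 65.43
The first 5 terms are: [3.93, 7.94, 16.04, 32.39, 65.43]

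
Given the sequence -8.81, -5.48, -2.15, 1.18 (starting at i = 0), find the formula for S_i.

Check differences: -5.48 - -8.81 = 3.33
-2.15 - -5.48 = 3.33
Common difference d = 3.33.
First term a = -8.81.
Formula: S_i = -8.81 + 3.33*i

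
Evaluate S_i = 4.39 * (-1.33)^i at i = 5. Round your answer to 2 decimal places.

S_5 = 4.39 * (-1.33)^5 ≈ 4.39 * -4.1616 ≈ -18.27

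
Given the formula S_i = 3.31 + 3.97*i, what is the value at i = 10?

S_10 = 3.31 + 3.97*10 = 3.31 + 39.7 = 43.01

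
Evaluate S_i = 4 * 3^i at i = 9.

S_9 = 4 * 3^9 = 4 * 19683 = 78732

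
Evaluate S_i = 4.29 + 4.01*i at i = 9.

S_9 = 4.29 + 4.01*9 = 4.29 + 36.09 = 40.38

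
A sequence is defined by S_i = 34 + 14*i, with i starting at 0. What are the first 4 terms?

This is an arithmetic sequence.
i=0: S_0 = 34 + 14*0 = 34
i=1: S_1 = 34 + 14*1 = 48
i=2: S_2 = 34 + 14*2 = 62
i=3: S_3 = 34 + 14*3 = 76
The first 4 terms are: [34, 48, 62, 76]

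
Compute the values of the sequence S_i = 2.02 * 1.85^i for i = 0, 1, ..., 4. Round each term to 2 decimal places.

This is a geometric sequence.
i=0: S_0 = 2.02 * 1.85^0 = 2.02
i=1: S_1 = 2.02 * 1.85^1 ≈ 3.74
i=2: S_2 = 2.02 * 1.85^2 ≈ 6.91
i=3: S_3 = 2.02 * 1.85^3 ≈ 12.79
i=4: S_4 = 2.02 * 1.85^4 ≈ 23.66
The first 5 terms are: [2.02, 3.74, 6.91, 12.79, 23.66]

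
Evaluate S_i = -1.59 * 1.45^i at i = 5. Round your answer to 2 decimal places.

S_5 = -1.59 * 1.45^5 ≈ -1.59 * 6.4097 ≈ -10.19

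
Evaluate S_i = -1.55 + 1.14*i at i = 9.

S_9 = -1.55 + 1.14*9 = -1.55 + 10.26 = 8.71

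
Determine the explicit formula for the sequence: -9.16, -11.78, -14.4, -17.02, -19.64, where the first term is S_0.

Check differences: -11.78 - -9.16 = -2.62
-14.4 - -11.78 = -2.62
Common difference d = -2.62.
First term a = -9.16.
Formula: S_i = -9.16 - 2.62*i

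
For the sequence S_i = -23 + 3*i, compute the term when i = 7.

S_7 = -23 + 3*7 = -23 + 21 = -2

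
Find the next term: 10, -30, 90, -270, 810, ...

Ratios: -30 / 10 = -3.0
This is a geometric sequence with common ratio r = -3.
Next term = 810 * -3 = -2430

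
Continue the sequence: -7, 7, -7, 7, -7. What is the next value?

Ratios: 7 / -7 = -1.0
This is a geometric sequence with common ratio r = -1.
Next term = -7 * -1 = 7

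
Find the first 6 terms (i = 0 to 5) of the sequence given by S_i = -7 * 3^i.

This is a geometric sequence.
i=0: S_0 = -7 * 3^0 = -7
i=1: S_1 = -7 * 3^1 = -21
i=2: S_2 = -7 * 3^2 = -63
i=3: S_3 = -7 * 3^3 = -189
i=4: S_4 = -7 * 3^4 = -567
i=5: S_5 = -7 * 3^5 = -1701
The first 6 terms are: [-7, -21, -63, -189, -567, -1701]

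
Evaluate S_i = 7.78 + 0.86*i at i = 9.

S_9 = 7.78 + 0.86*9 = 7.78 + 7.74 = 15.52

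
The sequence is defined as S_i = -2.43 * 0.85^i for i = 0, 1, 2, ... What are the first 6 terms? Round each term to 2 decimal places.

This is a geometric sequence.
i=0: S_0 = -2.43 * 0.85^0 = -2.43
i=1: S_1 = -2.43 * 0.85^1 ≈ -2.07
i=2: S_2 = -2.43 * 0.85^2 ≈ -1.76
i=3: S_3 = -2.43 * 0.85^3 ≈ -1.49
i=4: S_4 = -2.43 * 0.85^4 ≈ -1.27
i=5: S_5 = -2.43 * 0.85^5 ≈ -1.08
The first 6 terms are: [-2.43, -2.07, -1.76, -1.49, -1.27, -1.08]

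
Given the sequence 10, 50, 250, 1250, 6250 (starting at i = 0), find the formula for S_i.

Check ratios: 50 / 10 = 5.0
Common ratio r = 5.
First term a = 10.
Formula: S_i = 10 * 5^i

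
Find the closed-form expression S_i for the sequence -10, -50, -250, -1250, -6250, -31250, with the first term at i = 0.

Check ratios: -50 / -10 = 5.0
Common ratio r = 5.
First term a = -10.
Formula: S_i = -10 * 5^i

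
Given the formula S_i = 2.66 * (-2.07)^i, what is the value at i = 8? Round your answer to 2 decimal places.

S_8 = 2.66 * (-2.07)^8 ≈ 2.66 * 337.1031 ≈ 896.69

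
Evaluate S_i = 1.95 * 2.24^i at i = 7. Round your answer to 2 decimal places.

S_7 = 1.95 * 2.24^7 ≈ 1.95 * 282.9672 ≈ 551.79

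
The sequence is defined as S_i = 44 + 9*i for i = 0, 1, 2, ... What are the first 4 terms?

This is an arithmetic sequence.
i=0: S_0 = 44 + 9*0 = 44
i=1: S_1 = 44 + 9*1 = 53
i=2: S_2 = 44 + 9*2 = 62
i=3: S_3 = 44 + 9*3 = 71
The first 4 terms are: [44, 53, 62, 71]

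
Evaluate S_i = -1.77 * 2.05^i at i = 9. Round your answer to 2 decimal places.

S_9 = -1.77 * 2.05^9 ≈ -1.77 * 639.4178 ≈ -1131.77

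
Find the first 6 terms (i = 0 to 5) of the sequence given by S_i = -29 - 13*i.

This is an arithmetic sequence.
i=0: S_0 = -29 + -13*0 = -29
i=1: S_1 = -29 + -13*1 = -42
i=2: S_2 = -29 + -13*2 = -55
i=3: S_3 = -29 + -13*3 = -68
i=4: S_4 = -29 + -13*4 = -81
i=5: S_5 = -29 + -13*5 = -94
The first 6 terms are: [-29, -42, -55, -68, -81, -94]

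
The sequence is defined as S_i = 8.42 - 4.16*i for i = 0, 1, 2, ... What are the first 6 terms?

This is an arithmetic sequence.
i=0: S_0 = 8.42 + -4.16*0 = 8.42
i=1: S_1 = 8.42 + -4.16*1 = 4.26
i=2: S_2 = 8.42 + -4.16*2 = 0.1
i=3: S_3 = 8.42 + -4.16*3 = -4.06
i=4: S_4 = 8.42 + -4.16*4 = -8.22
i=5: S_5 = 8.42 + -4.16*5 = -12.38
The first 6 terms are: [8.42, 4.26, 0.1, -4.06, -8.22, -12.38]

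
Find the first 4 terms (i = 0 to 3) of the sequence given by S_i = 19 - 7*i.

This is an arithmetic sequence.
i=0: S_0 = 19 + -7*0 = 19
i=1: S_1 = 19 + -7*1 = 12
i=2: S_2 = 19 + -7*2 = 5
i=3: S_3 = 19 + -7*3 = -2
The first 4 terms are: [19, 12, 5, -2]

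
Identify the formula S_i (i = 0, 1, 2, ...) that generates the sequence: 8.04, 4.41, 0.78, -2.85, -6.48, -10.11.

Check differences: 4.41 - 8.04 = -3.63
0.78 - 4.41 = -3.63
Common difference d = -3.63.
First term a = 8.04.
Formula: S_i = 8.04 - 3.63*i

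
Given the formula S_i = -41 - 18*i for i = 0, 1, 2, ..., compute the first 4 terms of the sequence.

This is an arithmetic sequence.
i=0: S_0 = -41 + -18*0 = -41
i=1: S_1 = -41 + -18*1 = -59
i=2: S_2 = -41 + -18*2 = -77
i=3: S_3 = -41 + -18*3 = -95
The first 4 terms are: [-41, -59, -77, -95]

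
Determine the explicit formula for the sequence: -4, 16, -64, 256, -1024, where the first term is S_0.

Check ratios: 16 / -4 = -4.0
Common ratio r = -4.
First term a = -4.
Formula: S_i = -4 * (-4)^i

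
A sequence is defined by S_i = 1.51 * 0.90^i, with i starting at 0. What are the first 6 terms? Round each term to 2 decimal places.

This is a geometric sequence.
i=0: S_0 = 1.51 * 0.9^0 = 1.51
i=1: S_1 = 1.51 * 0.9^1 ≈ 1.36
i=2: S_2 = 1.51 * 0.9^2 ≈ 1.22
i=3: S_3 = 1.51 * 0.9^3 ≈ 1.1
i=4: S_4 = 1.51 * 0.9^4 ≈ 0.99
i=5: S_5 = 1.51 * 0.9^5 ≈ 0.89
The first 6 terms are: [1.51, 1.36, 1.22, 1.1, 0.99, 0.89]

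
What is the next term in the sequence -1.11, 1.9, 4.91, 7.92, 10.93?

Differences: 1.9 - -1.11 = 3.01
This is an arithmetic sequence with common difference d = 3.01.
Next term = 10.93 + 3.01 = 13.94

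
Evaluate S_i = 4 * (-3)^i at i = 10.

S_10 = 4 * (-3)^10 = 4 * 59049 = 236196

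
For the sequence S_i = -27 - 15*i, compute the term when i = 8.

S_8 = -27 + -15*8 = -27 + -120 = -147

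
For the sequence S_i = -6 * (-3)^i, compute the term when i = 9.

S_9 = -6 * (-3)^9 = -6 * -19683 = 118098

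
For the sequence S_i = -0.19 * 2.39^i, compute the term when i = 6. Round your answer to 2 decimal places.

S_6 = -0.19 * 2.39^6 ≈ -0.19 * 186.3749 ≈ -35.41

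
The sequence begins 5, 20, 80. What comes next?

Ratios: 20 / 5 = 4.0
This is a geometric sequence with common ratio r = 4.
Next term = 80 * 4 = 320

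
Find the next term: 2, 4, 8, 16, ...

Ratios: 4 / 2 = 2.0
This is a geometric sequence with common ratio r = 2.
Next term = 16 * 2 = 32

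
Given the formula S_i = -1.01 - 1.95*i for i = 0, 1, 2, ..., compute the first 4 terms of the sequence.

This is an arithmetic sequence.
i=0: S_0 = -1.01 + -1.95*0 = -1.01
i=1: S_1 = -1.01 + -1.95*1 = -2.96
i=2: S_2 = -1.01 + -1.95*2 = -4.91
i=3: S_3 = -1.01 + -1.95*3 = -6.86
The first 4 terms are: [-1.01, -2.96, -4.91, -6.86]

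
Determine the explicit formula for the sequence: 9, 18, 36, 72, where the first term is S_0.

Check ratios: 18 / 9 = 2.0
Common ratio r = 2.
First term a = 9.
Formula: S_i = 9 * 2^i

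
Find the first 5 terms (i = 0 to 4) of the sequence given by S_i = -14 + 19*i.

This is an arithmetic sequence.
i=0: S_0 = -14 + 19*0 = -14
i=1: S_1 = -14 + 19*1 = 5
i=2: S_2 = -14 + 19*2 = 24
i=3: S_3 = -14 + 19*3 = 43
i=4: S_4 = -14 + 19*4 = 62
The first 5 terms are: [-14, 5, 24, 43, 62]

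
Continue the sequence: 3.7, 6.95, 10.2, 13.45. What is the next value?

Differences: 6.95 - 3.7 = 3.25
This is an arithmetic sequence with common difference d = 3.25.
Next term = 13.45 + 3.25 = 16.7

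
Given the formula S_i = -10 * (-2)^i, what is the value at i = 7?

S_7 = -10 * (-2)^7 = -10 * -128 = 1280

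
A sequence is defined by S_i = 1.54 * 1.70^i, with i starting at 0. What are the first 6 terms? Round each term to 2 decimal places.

This is a geometric sequence.
i=0: S_0 = 1.54 * 1.7^0 = 1.54
i=1: S_1 = 1.54 * 1.7^1 ≈ 2.62
i=2: S_2 = 1.54 * 1.7^2 ≈ 4.45
i=3: S_3 = 1.54 * 1.7^3 ≈ 7.57
i=4: S_4 = 1.54 * 1.7^4 ≈ 12.86
i=5: S_5 = 1.54 * 1.7^5 ≈ 21.87
The first 6 terms are: [1.54, 2.62, 4.45, 7.57, 12.86, 21.87]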